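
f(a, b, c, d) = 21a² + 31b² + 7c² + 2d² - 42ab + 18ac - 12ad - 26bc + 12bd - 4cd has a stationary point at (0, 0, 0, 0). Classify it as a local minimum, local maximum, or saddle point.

local minimum

The Hessian at the origin is H = [[42, -42, 18, -12], [-42, 62, -26, 12], [18, -26, 14, -4], [-12, 12, -4, 4]].
Symmetric row and column elimination reduces H to a congruent diagonal form with pivots 42, 20, 108/35, 4/27.
Counting signs: 4 positive.
H is positive definite, so the origin is a strict local minimum.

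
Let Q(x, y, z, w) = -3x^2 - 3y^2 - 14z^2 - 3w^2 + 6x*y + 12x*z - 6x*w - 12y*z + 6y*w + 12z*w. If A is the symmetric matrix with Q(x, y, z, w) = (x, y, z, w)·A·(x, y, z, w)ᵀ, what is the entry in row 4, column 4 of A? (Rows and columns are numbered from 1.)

-3

The coefficient of w^2 in Q is -3, and that is exactly A[4,4].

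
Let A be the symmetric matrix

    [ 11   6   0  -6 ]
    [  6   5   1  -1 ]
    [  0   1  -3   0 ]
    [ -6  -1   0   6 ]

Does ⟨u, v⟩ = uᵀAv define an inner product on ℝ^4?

An LDLᵀ factorisation of A has diagonal entries 11, 19/11, -68/19, 15/68.
That gives 3 positive, 1 negative pivots.
Hence Q is indefinite.
⟨·,·⟩ is an inner product exactly when A is positive definite.

no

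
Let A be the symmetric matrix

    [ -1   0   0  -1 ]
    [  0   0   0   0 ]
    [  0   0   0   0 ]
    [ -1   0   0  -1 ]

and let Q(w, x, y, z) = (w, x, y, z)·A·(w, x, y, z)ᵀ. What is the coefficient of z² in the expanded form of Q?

The coefficient of z² is the diagonal entry A[4,4] = -1.

-1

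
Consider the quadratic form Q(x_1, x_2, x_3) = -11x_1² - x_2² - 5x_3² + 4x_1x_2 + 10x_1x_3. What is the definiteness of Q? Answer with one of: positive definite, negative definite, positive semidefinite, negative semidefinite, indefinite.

The symmetric matrix of Q is A = [[-11, 2, 5], [2, -1, 0], [5, 0, -5]].
Leading principal minors: Δ_1 = -11, Δ_2 = 7, Δ_3 = -10.
The signs alternate starting with Δ_1 < 0, so by Sylvester's criterion Q is negative definite.

negative definite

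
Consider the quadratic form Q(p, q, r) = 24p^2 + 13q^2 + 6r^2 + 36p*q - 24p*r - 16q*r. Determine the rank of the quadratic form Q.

3

The associated matrix is A = [[24, 18, -12], [18, 13, -8], [-12, -8, 6]].
An LDLᵀ factorisation of A has diagonal entries 24, -1/2, 2.
Counting signs: 2 positive, 1 negative.
The rank is the number of nonzero pivots: 3.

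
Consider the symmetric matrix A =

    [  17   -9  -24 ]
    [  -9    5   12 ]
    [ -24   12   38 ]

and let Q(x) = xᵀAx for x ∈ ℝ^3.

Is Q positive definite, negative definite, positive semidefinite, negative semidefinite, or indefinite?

positive definite

Leading principal minors: Δ_1 = 17, Δ_2 = 4, Δ_3 = 8.
All leading principal minors are positive, so by Sylvester's criterion Q is positive definite.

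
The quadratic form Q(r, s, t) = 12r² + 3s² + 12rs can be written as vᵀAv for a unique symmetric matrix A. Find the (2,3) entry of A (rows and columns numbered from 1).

The coefficient of s·t in Q is 0. For a symmetric A this equals A[2,3] + A[3,2] = 2·A[2,3].
So A[2,3] = 0/2 = 0.

0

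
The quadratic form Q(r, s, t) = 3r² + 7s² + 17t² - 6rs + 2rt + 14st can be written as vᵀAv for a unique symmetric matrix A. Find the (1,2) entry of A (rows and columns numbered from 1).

The coefficient of r·s in Q is -6. For a symmetric A this equals A[1,2] + A[2,1] = 2·A[1,2].
So A[1,2] = -6/2 = -3.

-3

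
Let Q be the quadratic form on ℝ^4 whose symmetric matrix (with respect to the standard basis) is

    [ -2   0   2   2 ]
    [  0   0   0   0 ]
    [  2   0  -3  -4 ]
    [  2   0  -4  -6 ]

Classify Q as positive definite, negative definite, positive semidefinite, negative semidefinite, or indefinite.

Row-reducing A symmetrically gives the diagonal entries -2, 0, -1, 0.
That gives 2 negative, 2 zero pivots.
Hence Q is negative semidefinite.

negative semidefinite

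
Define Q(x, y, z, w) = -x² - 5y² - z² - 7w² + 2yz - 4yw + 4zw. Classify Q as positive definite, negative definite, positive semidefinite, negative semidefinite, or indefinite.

The symmetric matrix of Q is A = [[-1, 0, 0, 0], [0, -5, 1, -2], [0, 1, -1, 2], [0, -2, 2, -7]].
Leading principal minors: Δ_1 = -1, Δ_2 = 5, Δ_3 = -4, Δ_4 = 12.
The signs alternate starting with Δ_1 < 0, so by Sylvester's criterion Q is negative definite.

negative definite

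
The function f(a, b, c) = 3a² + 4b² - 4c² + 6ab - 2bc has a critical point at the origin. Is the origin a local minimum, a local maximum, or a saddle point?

The Hessian at the origin is H = [[6, 6, 0], [6, 8, -2], [0, -2, -8]].
Applying the same elementary operations to the rows and columns of H produces a congruent diagonal matrix with entries 6, 2, -10.
That gives 2 positive, 1 negative pivots.
H is indefinite, so the origin is a saddle point.

saddle point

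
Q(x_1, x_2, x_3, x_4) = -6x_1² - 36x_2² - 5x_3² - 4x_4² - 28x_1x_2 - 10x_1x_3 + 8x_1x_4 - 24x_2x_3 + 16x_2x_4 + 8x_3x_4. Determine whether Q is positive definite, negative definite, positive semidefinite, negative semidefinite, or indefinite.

negative semidefinite

The associated matrix is A = [[-6, -14, -5, 4], [-14, -36, -12, 8], [-5, -12, -5, 4], [4, 8, 4, -4]].
Row-reducing A symmetrically gives the diagonal entries -6, -10/3, -4/5, 0.
So there are 3 negative, 1 zero pivots.
Hence Q is negative semidefinite.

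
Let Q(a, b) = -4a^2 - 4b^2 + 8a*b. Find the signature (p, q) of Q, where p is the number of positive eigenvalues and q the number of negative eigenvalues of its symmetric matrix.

(0, 1)

Write A = [[-4, 4], [4, -4]].
Row-reducing A symmetrically gives the diagonal entries -4, 0.
Counting signs: 1 negative, 1 zero.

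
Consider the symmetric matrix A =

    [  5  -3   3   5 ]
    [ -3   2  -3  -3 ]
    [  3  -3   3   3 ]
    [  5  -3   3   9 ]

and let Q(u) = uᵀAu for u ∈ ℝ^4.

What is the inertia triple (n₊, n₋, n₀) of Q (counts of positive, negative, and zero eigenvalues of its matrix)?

(3, 1, 0)

Row-reducing A symmetrically gives the diagonal entries 5, 1/5, -6, 4.
That gives 3 positive, 1 negative pivots.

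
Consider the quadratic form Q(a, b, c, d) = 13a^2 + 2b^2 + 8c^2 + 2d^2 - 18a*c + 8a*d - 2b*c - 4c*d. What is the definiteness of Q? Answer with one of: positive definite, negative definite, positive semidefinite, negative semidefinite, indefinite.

The symmetric matrix of Q is A = [[13, 0, -9, 4], [0, 2, -1, 0], [-9, -1, 8, -2], [4, 0, -2, 2]].
Leading principal minors: Δ_1 = 13, Δ_2 = 26, Δ_3 = 33, Δ_4 = 10.
All leading principal minors are positive, so by Sylvester's criterion Q is positive definite.

positive definite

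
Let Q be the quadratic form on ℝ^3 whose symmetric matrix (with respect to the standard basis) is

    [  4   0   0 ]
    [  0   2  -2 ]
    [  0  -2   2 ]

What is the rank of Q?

2

Row-reducing A symmetrically gives the diagonal entries 4, 2, 0.
So there are 2 positive, 1 zero pivots.
The rank is the number of nonzero pivots: 2.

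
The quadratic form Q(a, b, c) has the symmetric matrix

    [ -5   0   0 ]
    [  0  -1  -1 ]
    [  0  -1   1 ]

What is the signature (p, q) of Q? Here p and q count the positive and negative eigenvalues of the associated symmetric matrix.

Applying the same elementary operations to the rows and columns of A produces a congruent diagonal matrix with entries -5, -1, 2.
That gives 1 positive, 2 negative pivots.

(1, 2)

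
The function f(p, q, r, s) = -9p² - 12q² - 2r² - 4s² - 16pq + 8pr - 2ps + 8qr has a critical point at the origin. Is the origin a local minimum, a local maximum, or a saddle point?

local maximum

The Hessian at the origin is H = [[-18, -16, 8, -2], [-16, -24, 8, 0], [8, 8, -4, 0], [-2, 0, 0, -8]].
An LDLᵀ factorisation of H has diagonal entries -18, -88/9, -4/11, -6.
Counting signs: 4 negative.
H is negative definite, so the origin is a strict local maximum.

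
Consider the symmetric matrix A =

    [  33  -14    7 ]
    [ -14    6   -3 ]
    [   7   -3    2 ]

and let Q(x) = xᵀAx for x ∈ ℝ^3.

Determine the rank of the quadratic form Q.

3

An LDLᵀ factorisation of A has diagonal entries 33, 2/33, 1/2.
Counting signs: 3 positive.
The rank is the number of nonzero pivots: 3.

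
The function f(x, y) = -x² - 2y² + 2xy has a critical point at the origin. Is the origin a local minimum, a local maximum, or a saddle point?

The Hessian at the origin is H = [[-2, 2], [2, -4]].
det H = -2·-4 − (2)² = 4 > 0 and H[1,1] = -2 < 0, so H is negative definite.
Therefore the origin is a local maximum.

local maximum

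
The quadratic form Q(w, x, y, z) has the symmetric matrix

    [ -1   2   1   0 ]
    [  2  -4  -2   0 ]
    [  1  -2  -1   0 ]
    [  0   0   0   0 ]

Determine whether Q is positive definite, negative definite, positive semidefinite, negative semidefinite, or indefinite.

negative semidefinite

Congruent diagonalization of A (simultaneous row and column reduction) yields pivots -1, 0, 0, 0.
That gives 1 negative, 3 zero pivots.
Hence Q is negative semidefinite.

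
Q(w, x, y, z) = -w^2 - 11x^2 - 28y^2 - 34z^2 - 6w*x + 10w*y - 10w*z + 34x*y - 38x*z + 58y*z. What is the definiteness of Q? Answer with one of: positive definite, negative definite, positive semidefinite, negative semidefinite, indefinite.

The symmetric matrix is A = [[-1, -3, 5, -5], [-3, -11, 17, -19], [5, 17, -28, 29], [-5, -19, 29, -34]].
Applying the same elementary operations to the rows and columns of A produces a congruent diagonal matrix with entries -1, -2, -1, -1.
That gives 4 negative pivots.
Hence Q is negative definite.

negative definite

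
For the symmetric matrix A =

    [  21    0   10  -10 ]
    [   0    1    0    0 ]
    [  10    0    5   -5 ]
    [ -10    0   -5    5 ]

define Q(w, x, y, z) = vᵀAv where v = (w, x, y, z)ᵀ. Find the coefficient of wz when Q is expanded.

-20

The coefficient of wz is A[1,4] + A[4,1] = 2·(-10) = -20.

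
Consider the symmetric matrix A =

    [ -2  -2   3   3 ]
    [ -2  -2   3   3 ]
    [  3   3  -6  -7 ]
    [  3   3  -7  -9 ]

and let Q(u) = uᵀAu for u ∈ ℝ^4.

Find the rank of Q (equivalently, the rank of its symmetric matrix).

3

Symmetric row and column elimination reduces A to a congruent diagonal form with pivots -2, 0, -3/2, -1/3.
So there are 3 negative, 1 zero pivots.
The rank is the number of nonzero pivots: 3.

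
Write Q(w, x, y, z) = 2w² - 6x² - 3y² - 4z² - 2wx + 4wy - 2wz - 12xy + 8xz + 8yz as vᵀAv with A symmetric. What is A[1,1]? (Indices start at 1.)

2

The coefficient of w² in Q is 2, and that is exactly A[1,1].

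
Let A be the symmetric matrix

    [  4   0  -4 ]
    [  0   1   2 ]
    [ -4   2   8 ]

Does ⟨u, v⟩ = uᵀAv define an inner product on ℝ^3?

Row-reducing A symmetrically gives the diagonal entries 4, 1, 0.
Counting signs: 2 positive, 1 zero.
Hence Q is positive semidefinite.
⟨·,·⟩ is an inner product exactly when A is positive definite.

no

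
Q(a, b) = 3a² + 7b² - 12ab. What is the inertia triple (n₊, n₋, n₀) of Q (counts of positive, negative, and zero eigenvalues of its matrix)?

(1, 1, 0)

Write A = [[3, -6], [-6, 7]].
Congruent diagonalization of A (simultaneous row and column reduction) yields pivots 3, -5.
That gives 1 positive, 1 negative pivots.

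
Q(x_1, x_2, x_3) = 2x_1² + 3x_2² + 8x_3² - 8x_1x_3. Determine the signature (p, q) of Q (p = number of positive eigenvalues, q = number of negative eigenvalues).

(2, 0)

Write A = [[2, 0, -4], [0, 3, 0], [-4, 0, 8]].
Symmetric row and column elimination reduces A to a congruent diagonal form with pivots 2, 3, 0.
So there are 2 positive, 1 zero pivots.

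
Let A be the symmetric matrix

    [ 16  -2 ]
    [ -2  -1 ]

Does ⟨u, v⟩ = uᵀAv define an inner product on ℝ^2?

no

For the 2×2 matrix [[16, -2], [-2, -1]]: det = 16·-1 − (-2)² = -20, trace = 15.
det < 0 so the eigenvalues have opposite signs; the form is indefinite.
⟨·,·⟩ is an inner product exactly when A is positive definite.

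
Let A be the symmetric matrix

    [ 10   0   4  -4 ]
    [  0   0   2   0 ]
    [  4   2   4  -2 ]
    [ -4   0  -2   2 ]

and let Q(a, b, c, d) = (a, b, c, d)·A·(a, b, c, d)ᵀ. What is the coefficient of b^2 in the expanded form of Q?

The coefficient of b^2 is the diagonal entry A[2,2] = 0.

0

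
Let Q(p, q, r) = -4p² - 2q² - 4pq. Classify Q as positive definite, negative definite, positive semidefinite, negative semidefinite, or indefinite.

negative semidefinite

The associated matrix is A = [[-4, -2, 0], [-2, -2, 0], [0, 0, 0]].
Row-reducing A symmetrically gives the diagonal entries -4, -1, 0.
Counting signs: 2 negative, 1 zero.
Hence Q is negative semidefinite.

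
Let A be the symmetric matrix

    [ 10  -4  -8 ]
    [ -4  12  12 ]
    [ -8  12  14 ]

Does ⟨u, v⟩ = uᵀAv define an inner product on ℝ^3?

yes

Leading principal minors: Δ_1 = 10, Δ_2 = 104, Δ_3 = 16.
All leading principal minors are positive, so by Sylvester's criterion Q is positive definite.
⟨·,·⟩ is an inner product exactly when A is positive definite.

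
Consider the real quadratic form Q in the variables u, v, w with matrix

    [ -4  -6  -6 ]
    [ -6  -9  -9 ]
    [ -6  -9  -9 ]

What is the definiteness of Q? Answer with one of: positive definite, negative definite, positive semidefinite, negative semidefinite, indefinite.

Applying the same elementary operations to the rows and columns of A produces a congruent diagonal matrix with entries -4, 0, 0.
Counting signs: 1 negative, 2 zero.
Hence Q is negative semidefinite.

negative semidefinite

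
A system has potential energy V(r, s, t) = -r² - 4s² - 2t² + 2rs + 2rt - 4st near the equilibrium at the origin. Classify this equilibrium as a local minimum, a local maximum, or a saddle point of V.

The Hessian at the origin is H = [[-2, 2, 2], [2, -8, -4], [2, -4, -4]].
An LDLᵀ factorisation of H has diagonal entries -2, -6, -4/3.
That gives 3 negative pivots.
H is negative definite, so the origin is a strict local maximum.

local maximum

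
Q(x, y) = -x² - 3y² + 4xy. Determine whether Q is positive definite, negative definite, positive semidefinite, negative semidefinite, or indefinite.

indefinite

The symmetric matrix of Q is [[-1, 2], [2, -3]].
For the 2×2 matrix [[-1, 2], [2, -3]]: det = -1·-3 − (2)² = -1, trace = -4.
det < 0 so the eigenvalues have opposite signs; the form is indefinite.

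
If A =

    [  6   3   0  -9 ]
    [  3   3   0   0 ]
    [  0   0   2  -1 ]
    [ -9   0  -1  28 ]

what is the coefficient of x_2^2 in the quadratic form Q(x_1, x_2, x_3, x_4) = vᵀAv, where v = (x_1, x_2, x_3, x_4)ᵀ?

The coefficient of x_2^2 is the diagonal entry A[2,2] = 3.

3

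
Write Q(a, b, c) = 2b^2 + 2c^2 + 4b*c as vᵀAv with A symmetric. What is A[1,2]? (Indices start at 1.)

The coefficient of a·b in Q is 0. For a symmetric A this equals A[1,2] + A[2,1] = 2·A[1,2].
So A[1,2] = 0/2 = 0.

0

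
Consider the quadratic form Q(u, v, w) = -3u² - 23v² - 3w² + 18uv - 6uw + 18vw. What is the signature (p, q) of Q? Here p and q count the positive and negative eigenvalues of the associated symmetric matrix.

The associated matrix is A = [[-3, 9, -3], [9, -23, 9], [-3, 9, -3]].
Symmetric row and column elimination reduces A to a congruent diagonal form with pivots -3, 4, 0.
That gives 1 positive, 1 negative, 1 zero pivots.

(1, 1)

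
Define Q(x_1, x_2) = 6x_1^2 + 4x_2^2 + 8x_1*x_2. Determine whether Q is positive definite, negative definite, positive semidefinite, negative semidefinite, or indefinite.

Write A = [[6, 4], [4, 4]].
Applying the same elementary operations to the rows and columns of A produces a congruent diagonal matrix with entries 6, 4/3.
So there are 2 positive pivots.
Hence Q is positive definite.

positive definite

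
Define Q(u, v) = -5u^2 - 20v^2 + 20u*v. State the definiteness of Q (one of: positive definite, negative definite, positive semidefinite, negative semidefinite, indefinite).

The symmetric matrix of Q is [[-5, 10], [10, -20]].
For the 2×2 matrix [[-5, 10], [10, -20]]: det = -5·-20 − (10)² = 0, trace = -25.
det = 0 so one eigenvalue is zero; the form is semidefinite with the sign of the trace.

negative semidefinite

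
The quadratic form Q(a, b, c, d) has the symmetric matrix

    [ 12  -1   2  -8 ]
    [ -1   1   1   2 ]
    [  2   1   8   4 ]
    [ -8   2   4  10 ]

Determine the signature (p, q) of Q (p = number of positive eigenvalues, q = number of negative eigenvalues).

(4, 0)

Symmetric row and column elimination reduces A to a congruent diagonal form with pivots 12, 11/12, 68/11, 10/17.
Counting signs: 4 positive.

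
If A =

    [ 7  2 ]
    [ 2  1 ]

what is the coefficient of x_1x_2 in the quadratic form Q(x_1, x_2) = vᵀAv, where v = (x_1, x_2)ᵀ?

The coefficient of x_1x_2 is A[1,2] + A[2,1] = 2·2 = 4.

4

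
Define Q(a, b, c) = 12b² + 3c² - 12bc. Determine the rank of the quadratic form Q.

Write A = [[0, 0, 0], [0, 12, -6], [0, -6, 3]].
Applying the same elementary operations to the rows and columns of A produces a congruent diagonal matrix with entries 0, 12, 0.
That gives 1 positive, 2 zero pivots.
The rank is the number of nonzero pivots: 1.

1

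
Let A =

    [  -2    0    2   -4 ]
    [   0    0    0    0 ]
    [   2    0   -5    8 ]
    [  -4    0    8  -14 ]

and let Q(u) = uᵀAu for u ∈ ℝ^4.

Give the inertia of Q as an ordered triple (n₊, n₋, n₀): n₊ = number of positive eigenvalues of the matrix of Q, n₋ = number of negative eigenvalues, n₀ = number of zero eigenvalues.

Row-reducing A symmetrically gives the diagonal entries -2, 0, -3, -2/3.
That gives 3 negative, 1 zero pivots.

(0, 3, 1)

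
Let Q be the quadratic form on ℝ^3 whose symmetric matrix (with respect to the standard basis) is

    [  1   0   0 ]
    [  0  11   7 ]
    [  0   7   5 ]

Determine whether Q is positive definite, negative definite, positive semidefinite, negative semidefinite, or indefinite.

An LDLᵀ factorisation of A has diagonal entries 1, 11, 6/11.
Counting signs: 3 positive.
Hence Q is positive definite.

positive definite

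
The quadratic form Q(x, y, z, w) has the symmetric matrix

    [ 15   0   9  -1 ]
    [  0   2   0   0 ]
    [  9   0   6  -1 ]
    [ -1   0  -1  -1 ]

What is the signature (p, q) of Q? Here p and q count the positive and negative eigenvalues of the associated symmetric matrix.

Congruent diagonalization of A (simultaneous row and column reduction) yields pivots 15, 2, 3/5, -4/3.
Counting signs: 3 positive, 1 negative.

(3, 1)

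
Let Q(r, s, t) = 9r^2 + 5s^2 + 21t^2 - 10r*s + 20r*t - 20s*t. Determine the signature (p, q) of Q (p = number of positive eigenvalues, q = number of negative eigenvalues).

The associated matrix is A = [[9, -5, 10], [-5, 5, -10], [10, -10, 21]].
Row-reducing A symmetrically gives the diagonal entries 9, 20/9, 1.
Counting signs: 3 positive.

(3, 0)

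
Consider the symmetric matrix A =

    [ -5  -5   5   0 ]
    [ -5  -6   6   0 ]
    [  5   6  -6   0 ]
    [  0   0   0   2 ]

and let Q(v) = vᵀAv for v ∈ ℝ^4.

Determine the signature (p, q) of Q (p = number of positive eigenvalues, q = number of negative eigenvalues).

(1, 2)

Row-reducing A symmetrically gives the diagonal entries -5, -1, 0, 2.
Counting signs: 1 positive, 2 negative, 1 zero.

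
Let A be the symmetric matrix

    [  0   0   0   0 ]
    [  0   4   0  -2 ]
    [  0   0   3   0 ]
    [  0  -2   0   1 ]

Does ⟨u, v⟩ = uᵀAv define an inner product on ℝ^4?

Congruent diagonalization of A (simultaneous row and column reduction) yields pivots 0, 4, 3, 0.
Counting signs: 2 positive, 2 zero.
Hence Q is positive semidefinite.
⟨·,·⟩ is an inner product exactly when A is positive definite.

no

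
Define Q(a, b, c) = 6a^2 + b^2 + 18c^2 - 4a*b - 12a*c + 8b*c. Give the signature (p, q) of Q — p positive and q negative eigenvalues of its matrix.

(2, 0)

The associated matrix is A = [[6, -2, -6], [-2, 1, 4], [-6, 4, 18]].
Congruent diagonalization of A (simultaneous row and column reduction) yields pivots 6, 1/3, 0.
That gives 2 positive, 1 zero pivots.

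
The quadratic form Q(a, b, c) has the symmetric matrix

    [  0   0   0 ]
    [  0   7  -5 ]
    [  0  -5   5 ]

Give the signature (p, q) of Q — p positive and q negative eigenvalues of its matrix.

(2, 0)

Row-reducing A symmetrically gives the diagonal entries 0, 7, 10/7.
So there are 2 positive, 1 zero pivots.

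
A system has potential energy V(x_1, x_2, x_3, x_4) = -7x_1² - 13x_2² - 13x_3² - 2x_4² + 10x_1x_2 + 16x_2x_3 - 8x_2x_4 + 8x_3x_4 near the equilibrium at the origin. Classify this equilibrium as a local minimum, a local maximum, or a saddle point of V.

local maximum

The Hessian at the origin is H = [[-14, 10, 0, 0], [10, -26, 16, -8], [0, 16, -26, 8], [0, -8, 8, -4]].
Congruent diagonalization of H (simultaneous row and column reduction) yields pivots -14, -132/7, -410/33, -20/41.
Counting signs: 4 negative.
H is negative definite, so the origin is a strict local maximum.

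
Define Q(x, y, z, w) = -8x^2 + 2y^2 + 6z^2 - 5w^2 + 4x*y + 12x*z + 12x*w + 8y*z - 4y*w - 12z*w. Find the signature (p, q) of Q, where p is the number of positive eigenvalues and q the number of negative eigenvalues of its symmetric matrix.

Write A = [[-8, 2, 6, 6], [2, 2, 4, -2], [6, 4, 6, -6], [6, -2, -6, -5]].
Congruent diagonalization of A (simultaneous row and column reduction) yields pivots -8, 5/2, -8/5, -1/2.
So there are 1 positive, 3 negative pivots.

(1, 3)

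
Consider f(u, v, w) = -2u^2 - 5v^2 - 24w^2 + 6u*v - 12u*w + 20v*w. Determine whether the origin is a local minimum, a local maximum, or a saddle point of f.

The Hessian at the origin is H = [[-4, 6, -12], [6, -10, 20], [-12, 20, -48]].
Applying the same elementary operations to the rows and columns of H produces a congruent diagonal matrix with entries -4, -1, -8.
Counting signs: 3 negative.
H is negative definite, so the origin is a strict local maximum.

local maximum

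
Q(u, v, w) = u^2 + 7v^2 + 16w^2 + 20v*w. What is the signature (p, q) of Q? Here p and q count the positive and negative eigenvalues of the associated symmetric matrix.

(3, 0)

Write A = [[1, 0, 0], [0, 7, 10], [0, 10, 16]].
Congruent diagonalization of A (simultaneous row and column reduction) yields pivots 1, 7, 12/7.
Counting signs: 3 positive.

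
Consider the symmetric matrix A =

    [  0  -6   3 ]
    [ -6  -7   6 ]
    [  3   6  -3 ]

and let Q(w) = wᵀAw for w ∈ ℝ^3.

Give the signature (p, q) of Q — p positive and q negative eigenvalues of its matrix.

(2, 1)

By Sylvester's law of inertia any congruent diagonalization of A has 2 positive, 1 negative and 0 zero entries.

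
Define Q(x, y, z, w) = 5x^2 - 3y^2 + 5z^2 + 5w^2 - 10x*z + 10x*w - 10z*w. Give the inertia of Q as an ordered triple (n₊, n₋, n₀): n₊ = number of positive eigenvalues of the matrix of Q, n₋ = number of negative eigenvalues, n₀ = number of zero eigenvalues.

The symmetric matrix is A = [[5, 0, -5, 5], [0, -3, 0, 0], [-5, 0, 5, -5], [5, 0, -5, 5]].
Symmetric row and column elimination reduces A to a congruent diagonal form with pivots 5, -3, 0, 0.
That gives 1 positive, 1 negative, 2 zero pivots.

(1, 1, 2)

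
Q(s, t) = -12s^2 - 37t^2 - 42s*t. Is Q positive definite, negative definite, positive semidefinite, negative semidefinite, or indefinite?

negative definite

The symmetric matrix of Q is [[-12, -21], [-21, -37]].
For the 2×2 matrix [[-12, -21], [-21, -37]]: det = -12·-37 − (-21)² = 3, trace = -49.
det > 0 so both eigenvalues share the sign of the trace; trace = -49 < 0 ⇒ both negative.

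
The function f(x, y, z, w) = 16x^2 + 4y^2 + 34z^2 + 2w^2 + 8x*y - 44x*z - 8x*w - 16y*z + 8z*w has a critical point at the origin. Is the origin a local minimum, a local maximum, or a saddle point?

The Hessian at the origin is H = [[32, 8, -44, -8], [8, 8, -16, 0], [-44, -16, 68, 8], [-8, 0, 8, 4]].
Symmetric row and column elimination reduces H to a congruent diagonal form with pivots 32, 6, 10/3, 4/5.
Counting signs: 4 positive.
H is positive definite, so the origin is a strict local minimum.

local minimum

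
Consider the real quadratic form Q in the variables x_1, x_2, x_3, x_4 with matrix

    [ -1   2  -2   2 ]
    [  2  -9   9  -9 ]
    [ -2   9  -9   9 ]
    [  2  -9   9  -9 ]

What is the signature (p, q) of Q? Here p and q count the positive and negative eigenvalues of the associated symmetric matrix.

Congruent diagonalization of A (simultaneous row and column reduction) yields pivots -1, -5, 0, 0.
That gives 2 negative, 2 zero pivots.

(0, 2)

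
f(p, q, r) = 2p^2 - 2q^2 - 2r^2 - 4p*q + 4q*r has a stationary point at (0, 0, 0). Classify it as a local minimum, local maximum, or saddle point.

saddle point

The Hessian at the origin is H = [[4, -4, 0], [-4, -4, 4], [0, 4, -4]].
An LDLᵀ factorisation of H has diagonal entries 4, -8, -2.
That gives 1 positive, 2 negative pivots.
H is indefinite, so the origin is a saddle point.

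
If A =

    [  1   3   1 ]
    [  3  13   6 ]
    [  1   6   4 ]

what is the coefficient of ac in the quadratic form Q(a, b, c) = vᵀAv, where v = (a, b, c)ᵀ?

2

The coefficient of ac is A[1,3] + A[3,1] = 2·1 = 2.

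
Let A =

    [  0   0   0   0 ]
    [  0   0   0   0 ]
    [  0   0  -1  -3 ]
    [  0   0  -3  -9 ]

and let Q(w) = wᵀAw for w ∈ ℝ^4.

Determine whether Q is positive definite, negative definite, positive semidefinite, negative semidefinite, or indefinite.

negative semidefinite

Applying the same elementary operations to the rows and columns of A produces a congruent diagonal matrix with entries 0, 0, -1, 0.
That gives 1 negative, 3 zero pivots.
Hence Q is negative semidefinite.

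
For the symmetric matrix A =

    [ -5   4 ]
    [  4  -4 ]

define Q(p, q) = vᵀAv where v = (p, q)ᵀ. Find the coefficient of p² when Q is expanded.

-5

The coefficient of p² is the diagonal entry A[1,1] = -5.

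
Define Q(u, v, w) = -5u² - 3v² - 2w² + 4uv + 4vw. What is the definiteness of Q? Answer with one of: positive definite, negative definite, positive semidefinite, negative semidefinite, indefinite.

negative definite

The symmetric matrix of Q is A = [[-5, 2, 0], [2, -3, 2], [0, 2, -2]].
Leading principal minors: Δ_1 = -5, Δ_2 = 11, Δ_3 = -2.
The signs alternate starting with Δ_1 < 0, so by Sylvester's criterion Q is negative definite.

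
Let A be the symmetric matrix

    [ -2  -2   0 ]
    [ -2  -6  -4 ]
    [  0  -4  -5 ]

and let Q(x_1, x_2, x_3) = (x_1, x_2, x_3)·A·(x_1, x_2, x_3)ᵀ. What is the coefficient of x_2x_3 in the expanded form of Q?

The coefficient of x_2x_3 is A[2,3] + A[3,2] = 2·(-4) = -8.

-8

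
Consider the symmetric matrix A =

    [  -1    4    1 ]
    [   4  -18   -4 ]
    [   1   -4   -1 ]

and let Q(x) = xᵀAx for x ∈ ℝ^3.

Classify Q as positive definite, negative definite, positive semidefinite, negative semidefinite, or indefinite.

Symmetric row and column elimination reduces A to a congruent diagonal form with pivots -1, -2, 0.
That gives 2 negative, 1 zero pivots.
Hence Q is negative semidefinite.

negative semidefinite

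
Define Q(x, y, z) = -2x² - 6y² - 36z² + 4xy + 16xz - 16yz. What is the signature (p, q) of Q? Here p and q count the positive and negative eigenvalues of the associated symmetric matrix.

(0, 3)

The associated matrix is A = [[-2, 2, 8], [2, -6, -8], [8, -8, -36]].
Congruent diagonalization of A (simultaneous row and column reduction) yields pivots -2, -4, -4.
So there are 3 negative pivots.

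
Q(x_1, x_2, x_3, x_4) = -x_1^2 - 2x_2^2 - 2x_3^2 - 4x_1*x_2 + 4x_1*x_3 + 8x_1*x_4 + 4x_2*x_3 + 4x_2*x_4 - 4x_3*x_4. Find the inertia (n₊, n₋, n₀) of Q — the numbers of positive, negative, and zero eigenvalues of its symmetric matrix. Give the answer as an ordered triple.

The associated matrix is A = [[-1, -2, 2, 4], [-2, -2, 2, 2], [2, 2, -2, -2], [4, 2, -2, 0]].
Congruent diagonalization of A (simultaneous row and column reduction) yields pivots -1, 2, 0, -2.
That gives 1 positive, 2 negative, 1 zero pivots.

(1, 2, 1)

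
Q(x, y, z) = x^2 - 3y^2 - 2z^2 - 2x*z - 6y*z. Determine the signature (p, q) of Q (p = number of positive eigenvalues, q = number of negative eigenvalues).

The symmetric matrix is A = [[1, 0, -1], [0, -3, -3], [-1, -3, -2]].
Symmetric row and column elimination reduces A to a congruent diagonal form with pivots 1, -3, 0.
That gives 1 positive, 1 negative, 1 zero pivots.

(1, 1)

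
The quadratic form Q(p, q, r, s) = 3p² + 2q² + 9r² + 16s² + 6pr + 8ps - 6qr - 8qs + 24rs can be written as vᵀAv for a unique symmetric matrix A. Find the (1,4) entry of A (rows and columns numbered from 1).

The coefficient of p·s in Q is 8. For a symmetric A this equals A[1,4] + A[4,1] = 2·A[1,4].
So A[1,4] = 8/2 = 4.

4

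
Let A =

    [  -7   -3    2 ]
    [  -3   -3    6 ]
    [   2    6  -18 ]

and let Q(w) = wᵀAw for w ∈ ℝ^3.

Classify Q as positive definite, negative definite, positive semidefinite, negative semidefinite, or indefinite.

negative definite

Leading principal minors: Δ_1 = -7, Δ_2 = 12, Δ_3 = -24.
The signs alternate starting with Δ_1 < 0, so by Sylvester's criterion Q is negative definite.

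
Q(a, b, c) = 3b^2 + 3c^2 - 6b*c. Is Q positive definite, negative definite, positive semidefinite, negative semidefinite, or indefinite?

positive semidefinite

The associated matrix is A = [[0, 0, 0], [0, 3, -3], [0, -3, 3]].
Row-reducing A symmetrically gives the diagonal entries 0, 3, 0.
That gives 1 positive, 2 zero pivots.
Hence Q is positive semidefinite.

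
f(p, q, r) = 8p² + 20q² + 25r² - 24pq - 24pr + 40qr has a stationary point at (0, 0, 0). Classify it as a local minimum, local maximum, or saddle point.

local minimum

The Hessian at the origin is H = [[16, -24, -24], [-24, 40, 40], [-24, 40, 50]].
An LDLᵀ factorisation of H has diagonal entries 16, 4, 10.
That gives 3 positive pivots.
H is positive definite, so the origin is a strict local minimum.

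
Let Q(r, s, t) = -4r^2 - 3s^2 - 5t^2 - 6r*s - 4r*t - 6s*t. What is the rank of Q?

3

The associated matrix is A = [[-4, -3, -2], [-3, -3, -3], [-2, -3, -5]].
Row-reducing A symmetrically gives the diagonal entries -4, -3/4, -1.
So there are 3 negative pivots.
The rank is the number of nonzero pivots: 3.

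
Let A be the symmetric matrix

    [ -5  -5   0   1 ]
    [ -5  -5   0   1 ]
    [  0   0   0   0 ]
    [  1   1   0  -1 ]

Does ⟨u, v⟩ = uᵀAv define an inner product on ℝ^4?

Symmetric row and column elimination reduces A to a congruent diagonal form with pivots -5, 0, 0, -4/5.
Counting signs: 2 negative, 2 zero.
Hence Q is negative semidefinite.
⟨·,·⟩ is an inner product exactly when A is positive definite.

no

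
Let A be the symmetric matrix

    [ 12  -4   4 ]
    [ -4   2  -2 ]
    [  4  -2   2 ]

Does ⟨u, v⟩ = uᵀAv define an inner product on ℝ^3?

no

Symmetric row and column elimination reduces A to a congruent diagonal form with pivots 12, 2/3, 0.
That gives 2 positive, 1 zero pivots.
Hence Q is positive semidefinite.
⟨·,·⟩ is an inner product exactly when A is positive definite.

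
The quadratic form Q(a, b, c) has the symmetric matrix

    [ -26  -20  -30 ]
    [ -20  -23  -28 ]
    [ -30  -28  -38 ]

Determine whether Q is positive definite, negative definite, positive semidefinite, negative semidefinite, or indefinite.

negative definite

Applying the same elementary operations to the rows and columns of A produces a congruent diagonal matrix with entries -26, -99/13, -20/99.
That gives 3 negative pivots.
Hence Q is negative definite.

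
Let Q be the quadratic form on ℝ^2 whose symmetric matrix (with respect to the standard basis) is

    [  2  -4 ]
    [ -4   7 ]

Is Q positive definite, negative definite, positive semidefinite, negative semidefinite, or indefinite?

For the 2×2 matrix [[2, -4], [-4, 7]]: det = 2·7 − (-4)² = -2, trace = 9.
det < 0 so the eigenvalues have opposite signs; the form is indefinite.

indefinite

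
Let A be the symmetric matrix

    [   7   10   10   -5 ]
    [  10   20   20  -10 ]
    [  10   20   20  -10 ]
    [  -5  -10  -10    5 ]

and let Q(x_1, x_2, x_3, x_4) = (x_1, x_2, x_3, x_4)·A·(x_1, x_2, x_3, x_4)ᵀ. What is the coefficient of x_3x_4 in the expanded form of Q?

-20

The coefficient of x_3x_4 is A[3,4] + A[4,3] = 2·(-10) = -20.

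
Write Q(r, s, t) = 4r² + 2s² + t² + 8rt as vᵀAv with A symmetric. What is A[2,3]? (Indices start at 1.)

The coefficient of s·t in Q is 0. For a symmetric A this equals A[2,3] + A[3,2] = 2·A[2,3].
So A[2,3] = 0/2 = 0.

0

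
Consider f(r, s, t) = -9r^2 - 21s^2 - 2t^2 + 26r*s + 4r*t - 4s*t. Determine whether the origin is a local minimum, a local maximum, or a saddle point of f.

The Hessian at the origin is H = [[-18, 26, 4], [26, -42, -4], [4, -4, -4]].
Applying the same elementary operations to the rows and columns of H produces a congruent diagonal matrix with entries -18, -40/9, -12/5.
That gives 3 negative pivots.
H is negative definite, so the origin is a strict local maximum.

local maximum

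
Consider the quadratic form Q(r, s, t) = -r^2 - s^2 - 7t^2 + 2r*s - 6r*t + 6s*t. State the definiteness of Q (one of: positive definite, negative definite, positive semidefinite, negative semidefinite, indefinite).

Write A = [[-1, 1, -3], [1, -1, 3], [-3, 3, -7]].
Row-reducing A symmetrically gives the diagonal entries -1, 0, 2.
That gives 1 positive, 1 negative, 1 zero pivots.
Hence Q is indefinite.

indefinite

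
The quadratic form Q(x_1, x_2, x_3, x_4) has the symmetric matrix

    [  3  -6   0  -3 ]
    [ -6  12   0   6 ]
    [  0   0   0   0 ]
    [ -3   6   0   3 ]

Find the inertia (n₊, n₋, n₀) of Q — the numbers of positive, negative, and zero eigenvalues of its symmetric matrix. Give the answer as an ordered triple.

Row-reducing A symmetrically gives the diagonal entries 3, 0, 0, 0.
So there are 1 positive, 3 zero pivots.

(1, 0, 3)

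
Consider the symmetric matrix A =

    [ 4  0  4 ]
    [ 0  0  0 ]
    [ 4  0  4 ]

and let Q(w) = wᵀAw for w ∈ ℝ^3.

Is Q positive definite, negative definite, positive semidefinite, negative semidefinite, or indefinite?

Congruent diagonalization of A (simultaneous row and column reduction) yields pivots 4, 0, 0.
So there are 1 positive, 2 zero pivots.
Hence Q is positive semidefinite.

positive semidefinite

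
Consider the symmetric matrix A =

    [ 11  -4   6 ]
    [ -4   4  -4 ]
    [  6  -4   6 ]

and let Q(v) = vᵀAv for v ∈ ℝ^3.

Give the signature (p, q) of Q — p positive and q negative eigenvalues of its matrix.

Congruent diagonalization of A (simultaneous row and column reduction) yields pivots 11, 28/11, 10/7.
That gives 3 positive pivots.

(3, 0)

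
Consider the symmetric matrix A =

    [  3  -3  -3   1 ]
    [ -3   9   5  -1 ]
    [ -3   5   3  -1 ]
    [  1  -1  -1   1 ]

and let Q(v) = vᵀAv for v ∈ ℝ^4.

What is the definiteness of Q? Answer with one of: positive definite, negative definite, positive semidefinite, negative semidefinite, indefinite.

Symmetric row and column elimination reduces A to a congruent diagonal form with pivots 3, 6, -2/3, 2/3.
So there are 3 positive, 1 negative pivots.
Hence Q is indefinite.

indefinite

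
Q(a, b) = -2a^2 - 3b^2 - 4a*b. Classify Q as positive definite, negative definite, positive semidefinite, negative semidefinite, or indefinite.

The symmetric matrix is A = [[-2, -2], [-2, -3]].
Congruent diagonalization of A (simultaneous row and column reduction) yields pivots -2, -1.
So there are 2 negative pivots.
Hence Q is negative definite.

negative definite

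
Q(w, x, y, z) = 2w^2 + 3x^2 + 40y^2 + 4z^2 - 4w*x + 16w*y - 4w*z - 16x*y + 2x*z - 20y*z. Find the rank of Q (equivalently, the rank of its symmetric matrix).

4

The associated matrix is A = [[2, -2, 8, -2], [-2, 3, -8, 1], [8, -8, 40, -10], [-2, 1, -10, 4]].
Congruent diagonalization of A (simultaneous row and column reduction) yields pivots 2, 1, 8, 1/2.
Counting signs: 4 positive.
The rank is the number of nonzero pivots: 4.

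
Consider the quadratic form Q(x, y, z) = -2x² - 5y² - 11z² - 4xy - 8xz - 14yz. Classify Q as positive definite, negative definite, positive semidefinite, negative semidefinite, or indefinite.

Write A = [[-2, -2, -4], [-2, -5, -7], [-4, -7, -11]].
Congruent diagonalization of A (simultaneous row and column reduction) yields pivots -2, -3, 0.
That gives 2 negative, 1 zero pivots.
Hence Q is negative semidefinite.

negative semidefinite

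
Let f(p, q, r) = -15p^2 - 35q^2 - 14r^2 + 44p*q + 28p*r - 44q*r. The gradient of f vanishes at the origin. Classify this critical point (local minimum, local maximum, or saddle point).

local maximum

The Hessian at the origin is H = [[-30, 44, 28], [44, -70, -44], [28, -44, -28]].
Row-reducing H symmetrically gives the diagonal entries -30, -82/15, -12/41.
So there are 3 negative pivots.
H is negative definite, so the origin is a strict local maximum.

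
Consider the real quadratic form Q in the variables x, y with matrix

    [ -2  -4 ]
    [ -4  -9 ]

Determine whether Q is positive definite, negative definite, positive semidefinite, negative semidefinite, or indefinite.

For the 2×2 matrix [[-2, -4], [-4, -9]]: det = -2·-9 − (-4)² = 2, trace = -11.
det > 0 so both eigenvalues share the sign of the trace; trace = -11 < 0 ⇒ both negative.

negative definite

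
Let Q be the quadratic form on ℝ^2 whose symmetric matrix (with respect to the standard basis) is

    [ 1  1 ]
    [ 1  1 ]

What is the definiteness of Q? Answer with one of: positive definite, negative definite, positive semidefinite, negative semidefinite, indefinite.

Symmetric row and column elimination reduces A to a congruent diagonal form with pivots 1, 0.
Counting signs: 1 positive, 1 zero.
Hence Q is positive semidefinite.

positive semidefinite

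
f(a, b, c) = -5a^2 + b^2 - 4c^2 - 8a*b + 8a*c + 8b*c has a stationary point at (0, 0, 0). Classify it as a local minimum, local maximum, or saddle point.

The Hessian at the origin is H = [[-10, -8, 8], [-8, 2, 8], [8, 8, -8]].
An LDLᵀ factorisation of H has diagonal entries -10, 42/5, -40/21.
That gives 1 positive, 2 negative pivots.
H is indefinite, so the origin is a saddle point.

saddle point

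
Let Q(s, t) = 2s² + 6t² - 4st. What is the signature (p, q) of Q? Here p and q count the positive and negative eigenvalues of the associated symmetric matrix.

The symmetric matrix is A = [[2, -2], [-2, 6]].
Applying the same elementary operations to the rows and columns of A produces a congruent diagonal matrix with entries 2, 4.
That gives 2 positive pivots.

(2, 0)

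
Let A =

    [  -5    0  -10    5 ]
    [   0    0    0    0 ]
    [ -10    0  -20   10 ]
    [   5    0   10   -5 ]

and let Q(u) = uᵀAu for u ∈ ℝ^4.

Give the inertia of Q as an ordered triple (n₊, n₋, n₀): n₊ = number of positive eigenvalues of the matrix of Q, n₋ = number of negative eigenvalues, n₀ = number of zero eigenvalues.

(0, 1, 3)

Row-reducing A symmetrically gives the diagonal entries -5, 0, 0, 0.
Counting signs: 1 negative, 3 zero.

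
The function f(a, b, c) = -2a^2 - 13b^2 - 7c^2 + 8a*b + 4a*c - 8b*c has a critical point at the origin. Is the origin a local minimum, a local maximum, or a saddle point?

local maximum

The Hessian at the origin is H = [[-4, 8, 4], [8, -26, -8], [4, -8, -14]].
An LDLᵀ factorisation of H has diagonal entries -4, -10, -10.
So there are 3 negative pivots.
H is negative definite, so the origin is a strict local maximum.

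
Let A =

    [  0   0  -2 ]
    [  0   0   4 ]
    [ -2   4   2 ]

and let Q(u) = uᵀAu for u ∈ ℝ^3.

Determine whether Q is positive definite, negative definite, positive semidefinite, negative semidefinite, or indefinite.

indefinite

A is congruent to a diagonal matrix with 1 positive, 1 negative and 1 zero entries, so Q is indefinite.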